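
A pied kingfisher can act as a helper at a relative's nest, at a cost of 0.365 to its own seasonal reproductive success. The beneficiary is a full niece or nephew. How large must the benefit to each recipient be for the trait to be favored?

r to a full niece or nephew = 1/4 (full aunt/uncle↔niece/nephew: two paths of length 3 through the shared grandparent pair: r = 2·(1/2)^3 = 1/4).
Hamilton's rule with n recipients of equal r: n·r·B > C, so B > C/(n·r) = 0.365/(1·0.25) = 1.46.

1.46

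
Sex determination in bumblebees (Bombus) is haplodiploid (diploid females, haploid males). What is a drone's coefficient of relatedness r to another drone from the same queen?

0.5

Haploid brothers each carry a random half of the queen's diploid genome, so on average they share half: r = 1/2.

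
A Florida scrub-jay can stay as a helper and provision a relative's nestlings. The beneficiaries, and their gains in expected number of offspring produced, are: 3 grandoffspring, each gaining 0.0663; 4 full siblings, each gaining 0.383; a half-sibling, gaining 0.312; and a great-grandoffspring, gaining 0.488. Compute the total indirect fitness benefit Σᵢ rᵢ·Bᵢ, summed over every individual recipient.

r to a grandoffspring = 0.25 (two parent–offspring links: r = (1/2)^2 = 1/4).
r to a full sibling = 1/2 (full sibs share both parents — two paths of length 2: r = 2·(1/2)^2 = 1/2).
r to a half-sibling = 1/4 (half-sibs share one parent — one path of length 2: r = (1/2)^2 = 1/4).
r to a great-grandoffspring = 0.125 (three parent–offspring links: r = (1/2)^3 = 1/8).
Summing one r·B term per recipient: 3·0.25·0.0663 + 4·0.5·0.383 + 1·0.25·0.312 + 1·0.125·0.488 = 0.954725.

0.954725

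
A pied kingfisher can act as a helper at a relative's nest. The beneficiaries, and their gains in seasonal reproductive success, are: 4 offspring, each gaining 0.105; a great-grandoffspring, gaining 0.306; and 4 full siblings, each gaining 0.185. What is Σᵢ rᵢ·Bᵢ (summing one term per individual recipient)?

r to an offspring = 1/2 (one parent–offspring link: r = (1/2)^1 = 1/2).
r to a great-grandoffspring = 1/8 (three parent–offspring links: r = (1/2)^3 = 1/8).
r to a full sibling = 1/2 (full sibs share both parents — two paths of length 2: r = 2·(1/2)^2 = 1/2).
Summing one r·B term per recipient: 4·0.5·0.105 + 1·0.125·0.306 + 4·0.5·0.185 = 0.61825.

0.61825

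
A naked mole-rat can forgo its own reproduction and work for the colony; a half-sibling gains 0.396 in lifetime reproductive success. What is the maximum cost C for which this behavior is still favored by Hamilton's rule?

0.099

r to a half-sibling = 0.25 (half-sibs share one parent — one path of length 2: r = (1/2)^2 = 1/4).
Hamilton's rule: n·r·B > C, so the trait is favored while C < n·r·B = 1·0.25·0.396 = 0.099.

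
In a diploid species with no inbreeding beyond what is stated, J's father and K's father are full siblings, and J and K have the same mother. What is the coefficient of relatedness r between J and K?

0.375

Wright's path rule: contributions from independent ancestry routes add.
J and K are related in two ways: first cousins through their fathers (r = 1/8) and half-sibs through their shared mother (r = 1/4).
r = 1/8 + 1/4 = 0.375.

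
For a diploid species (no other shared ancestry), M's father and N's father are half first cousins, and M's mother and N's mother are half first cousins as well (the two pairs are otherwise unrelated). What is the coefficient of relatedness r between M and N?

Wright's path rule: contributions from independent ancestry routes add.
M and N are related in two ways: half second cousins through their fathers (r = 1/64) and half second cousins through their mothers (r = 1/64).
r = 1/64 + 1/64 = 0.03125.

0.03125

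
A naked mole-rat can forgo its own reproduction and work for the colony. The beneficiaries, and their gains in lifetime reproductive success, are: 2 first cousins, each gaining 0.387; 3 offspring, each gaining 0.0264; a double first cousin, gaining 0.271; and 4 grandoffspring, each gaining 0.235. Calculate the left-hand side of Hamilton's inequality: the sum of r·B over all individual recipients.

r to a first cousin = 0.125 (first cousins share one grandparent pair — two paths of length 4: r = 2·(1/2)^4 = 1/8).
r to an offspring = 1/2 (one parent–offspring link: r = (1/2)^1 = 1/2).
r to a double first cousin = 0.25 (double first cousins share both grandparent pairs — four paths of length 4: r = 4·(1/2)^4 = 1/4).
r to a grandoffspring = 0.25 (two parent–offspring links: r = (1/2)^2 = 1/4).
Summing one r·B term per recipient: 2·0.125·0.387 + 3·0.5·0.0264 + 1·0.25·0.271 + 4·0.25·0.235 = 0.4391.

0.4391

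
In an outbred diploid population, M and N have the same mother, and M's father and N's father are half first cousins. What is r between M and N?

Independent pedigree routes through distinct common ancestors add.
M and N are related in two ways: half-sibs through their shared mother (r = 1/4) and half second cousins through their fathers (r = 1/64).
r = 1/4 + 1/64 = 0.265625.

0.265625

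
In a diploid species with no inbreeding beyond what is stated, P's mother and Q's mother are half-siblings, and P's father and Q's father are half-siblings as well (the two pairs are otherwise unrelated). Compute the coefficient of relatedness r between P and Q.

Relatedness sums over independent paths through distinct common ancestors.
P and Q are related in two ways: half first cousins through their mothers (r = 1/16) and half first cousins through their fathers (r = 1/16).
r = 1/16 + 1/16 = 0.125.

0.125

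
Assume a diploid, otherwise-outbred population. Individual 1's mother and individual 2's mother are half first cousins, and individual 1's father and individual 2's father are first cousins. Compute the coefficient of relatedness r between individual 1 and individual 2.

0.046875

Relatedness sums over independent paths through distinct common ancestors.
Individual 1 and individual 2 are related in two ways: half second cousins through their mothers (r = 1/64) and second cousins through their fathers (r = 1/32).
r = 1/64 + 1/32 = 0.046875.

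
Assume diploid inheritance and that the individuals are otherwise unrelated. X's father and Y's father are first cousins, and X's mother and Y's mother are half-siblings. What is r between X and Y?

With two independent routes of shared ancestry, r is the sum of the two contributions.
X and Y are related in two ways: second cousins through their fathers (r = 1/32) and half first cousins through their mothers (r = 1/16).
r = 1/32 + 1/16 = 3/32 = 0.09375.

0.09375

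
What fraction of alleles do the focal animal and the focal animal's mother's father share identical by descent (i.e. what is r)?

0.25

Each parent–offspring link contributes a factor of 1/2, and independent paths through distinct common ancestors add.
Two parent–offspring links: r = (1/2)^2 = 1/4.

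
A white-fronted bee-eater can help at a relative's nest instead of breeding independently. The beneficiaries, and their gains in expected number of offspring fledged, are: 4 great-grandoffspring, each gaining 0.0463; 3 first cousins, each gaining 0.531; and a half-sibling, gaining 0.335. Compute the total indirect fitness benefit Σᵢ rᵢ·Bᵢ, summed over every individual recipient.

0.306025

r to a great-grandoffspring = 1/8 (three parent–offspring links: r = (1/2)^3 = 1/8).
r to a first cousin = 0.125 (first cousins share one grandparent pair — two paths of length 4: r = 2·(1/2)^4 = 1/8).
r to a half-sibling = 1/4 (half-sibs share one parent — one path of length 2: r = (1/2)^2 = 1/4).
Summing one r·B term per recipient: 4·0.125·0.0463 + 3·0.125·0.531 + 1·0.25·0.335 = 0.306025.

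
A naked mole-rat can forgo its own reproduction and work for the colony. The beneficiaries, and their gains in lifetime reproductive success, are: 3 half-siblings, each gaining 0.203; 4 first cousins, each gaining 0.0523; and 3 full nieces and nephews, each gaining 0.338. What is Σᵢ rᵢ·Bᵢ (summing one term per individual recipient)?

r to a half-sibling = 0.25 (half-sibs share one parent — one path of length 2: r = (1/2)^2 = 1/4).
r to a first cousin = 1/8 (first cousins share one grandparent pair — two paths of length 4: r = 2·(1/2)^4 = 1/8).
r to a full niece or nephew = 0.25 (full aunt/uncle↔niece/nephew: two paths of length 3 through the shared grandparent pair: r = 2·(1/2)^3 = 1/4).
Summing one r·B term per recipient: 3·0.25·0.203 + 4·0.125·0.0523 + 3·0.25·0.338 = 0.4319.

0.4319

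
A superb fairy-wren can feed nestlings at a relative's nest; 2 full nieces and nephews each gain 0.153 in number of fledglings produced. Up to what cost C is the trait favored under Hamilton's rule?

r to a full niece or nephew = 1/4 (full aunt/uncle↔niece/nephew: two paths of length 3 through the shared grandparent pair: r = 2·(1/2)^3 = 1/4).
Hamilton's rule: n·r·B > C, so the trait is favored while C < n·r·B = 2·0.25·0.153 = 0.0765.

0.0765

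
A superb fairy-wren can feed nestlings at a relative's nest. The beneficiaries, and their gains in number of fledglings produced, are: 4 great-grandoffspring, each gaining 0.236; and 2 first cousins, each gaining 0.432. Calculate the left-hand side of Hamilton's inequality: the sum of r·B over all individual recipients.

r to a great-grandoffspring = 1/8 (three parent–offspring links: r = (1/2)^3 = 1/8).
r to a first cousin = 0.125 (first cousins share one grandparent pair — two paths of length 4: r = 2·(1/2)^4 = 1/8).
Summing one r·B term per recipient: 4·0.125·0.236 + 2·0.125·0.432 = 0.226.

0.226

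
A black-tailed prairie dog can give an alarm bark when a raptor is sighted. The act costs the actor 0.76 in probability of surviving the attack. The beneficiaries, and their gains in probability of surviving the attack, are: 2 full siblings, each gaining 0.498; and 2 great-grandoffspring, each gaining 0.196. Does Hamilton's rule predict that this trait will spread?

No

Hamilton's rule: the trait is favored when the sum of r·B over every recipient exceeds the actor's cost C.
r to a full sibling = 0.5 (full sibs share both parents — two paths of length 2: r = 2·(1/2)^2 = 1/2).
r to a great-grandoffspring = 1/8 (three parent–offspring links: r = (1/2)^3 = 1/8).
Summing one r·B term per recipient: 2·0.5·0.498 + 2·0.125·0.196 = 0.547.
0.547 < 0.76: the indirect benefit is less than the cost.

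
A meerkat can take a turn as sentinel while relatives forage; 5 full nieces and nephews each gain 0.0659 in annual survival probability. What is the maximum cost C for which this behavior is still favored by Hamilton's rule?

0.082375

r to a full niece or nephew = 1/4 (full aunt/uncle↔niece/nephew: two paths of length 3 through the shared grandparent pair: r = 2·(1/2)^3 = 1/4).
Hamilton's rule: n·r·B > C, so the trait is favored while C < n·r·B = 5·0.25·0.0659 = 0.082375.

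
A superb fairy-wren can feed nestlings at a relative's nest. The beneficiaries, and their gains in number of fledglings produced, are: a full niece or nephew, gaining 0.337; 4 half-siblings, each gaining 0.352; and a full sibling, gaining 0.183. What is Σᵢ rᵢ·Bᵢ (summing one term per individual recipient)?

r to a full niece or nephew = 1/4 (full aunt/uncle↔niece/nephew: two paths of length 3 through the shared grandparent pair: r = 2·(1/2)^3 = 1/4).
r to a half-sibling = 0.25 (half-sibs share one parent — one path of length 2: r = (1/2)^2 = 1/4).
r to a full sibling = 0.5 (full sibs share both parents — two paths of length 2: r = 2·(1/2)^2 = 1/2).
Summing one r·B term per recipient: 1·0.25·0.337 + 4·0.25·0.352 + 1·0.5·0.183 = 0.52775.

0.52775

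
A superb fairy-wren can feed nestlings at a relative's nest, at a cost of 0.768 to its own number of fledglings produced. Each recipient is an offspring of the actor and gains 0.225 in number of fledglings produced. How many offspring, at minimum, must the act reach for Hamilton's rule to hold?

7

r to an offspring = 1/2 (one parent–offspring link: r = (1/2)^1 = 1/2).
Hamilton's rule: n·r·B > C  ⇒  n > C/(r·B) = 0.768/(0.5·0.225) = 6.827.
The smallest integer exceeding 6.827 is 7.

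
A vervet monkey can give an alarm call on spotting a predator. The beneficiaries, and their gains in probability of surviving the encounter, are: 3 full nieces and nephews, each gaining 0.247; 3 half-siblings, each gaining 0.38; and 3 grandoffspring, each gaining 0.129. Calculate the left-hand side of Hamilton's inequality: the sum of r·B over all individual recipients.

0.567

r to a full niece or nephew = 0.25 (full aunt/uncle↔niece/nephew: two paths of length 3 through the shared grandparent pair: r = 2·(1/2)^3 = 1/4).
r to a half-sibling = 0.25 (half-sibs share one parent — one path of length 2: r = (1/2)^2 = 1/4).
r to a grandoffspring = 1/4 (two parent–offspring links: r = (1/2)^2 = 1/4).
Summing one r·B term per recipient: 3·0.25·0.247 + 3·0.25·0.38 + 3·0.25·0.129 = 0.567.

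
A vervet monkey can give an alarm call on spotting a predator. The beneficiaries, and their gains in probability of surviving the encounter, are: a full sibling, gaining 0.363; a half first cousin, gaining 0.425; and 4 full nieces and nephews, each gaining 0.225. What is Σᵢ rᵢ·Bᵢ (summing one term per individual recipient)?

r to a full sibling = 1/2 (full sibs share both parents — two paths of length 2: r = 2·(1/2)^2 = 1/2).
r to a half first cousin = 0.0625 (half first cousins share one grandparent — one path of length 4: r = (1/2)^4 = 1/16).
r to a full niece or nephew = 0.25 (full aunt/uncle↔niece/nephew: two paths of length 3 through the shared grandparent pair: r = 2·(1/2)^3 = 1/4).
Summing one r·B term per recipient: 1·0.5·0.363 + 1·0.0625·0.425 + 4·0.25·0.225 = 0.4330625.

0.4330625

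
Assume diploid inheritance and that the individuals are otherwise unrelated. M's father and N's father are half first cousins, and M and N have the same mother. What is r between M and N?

Independent pedigree routes through distinct common ancestors add.
M and N are related in two ways: half second cousins through their fathers (r = 1/64) and half-sibs through their shared mother (r = 1/4).
r = 1/64 + 1/4 = 0.265625.

0.265625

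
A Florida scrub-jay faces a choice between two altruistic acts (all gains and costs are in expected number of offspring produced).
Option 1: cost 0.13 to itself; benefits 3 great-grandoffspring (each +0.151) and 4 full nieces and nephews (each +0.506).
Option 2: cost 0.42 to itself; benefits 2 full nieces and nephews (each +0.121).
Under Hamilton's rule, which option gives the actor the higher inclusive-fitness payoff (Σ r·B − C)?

Option 1: r to a great-grandoffspring = 0.125.
Option 1: r to a full niece or nephew = 0.25.
Option 1: Σ r·B − C = (3·0.125·0.151 + 4·0.25·0.506) − 0.13 = 0.432625.
Option 2: r to a full niece or nephew = 0.25.
Option 2: Σ r·B − C = (2·0.25·0.121) − 0.42 = -0.3595.
Option 1 has the higher net inclusive-fitness payoff.

Option 1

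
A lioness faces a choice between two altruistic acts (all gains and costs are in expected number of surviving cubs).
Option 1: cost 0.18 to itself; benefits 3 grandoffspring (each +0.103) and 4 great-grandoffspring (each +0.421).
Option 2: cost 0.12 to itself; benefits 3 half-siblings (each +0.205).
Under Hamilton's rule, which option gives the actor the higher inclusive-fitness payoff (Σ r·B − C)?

Option 1

Option 1: r to a grandoffspring = 0.25.
Option 1: r to a great-grandoffspring = 0.125.
Option 1: Σ r·B − C = (3·0.25·0.103 + 4·0.125·0.421) − 0.18 = 0.10775.
Option 2: r to a half-sibling = 0.25.
Option 2: Σ r·B − C = (3·0.25·0.205) − 0.12 = 0.03375.
Option 1 has the higher net inclusive-fitness payoff.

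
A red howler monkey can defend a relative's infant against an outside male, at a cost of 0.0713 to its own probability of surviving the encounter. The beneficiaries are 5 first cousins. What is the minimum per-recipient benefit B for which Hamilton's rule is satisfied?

r to a first cousin = 1/8 (first cousins share one grandparent pair — two paths of length 4: r = 2·(1/2)^4 = 1/8).
Hamilton's rule with n recipients of equal r: n·r·B > C, so B > C/(n·r) = 0.0713/(5·0.125) = 0.1141.

0.1141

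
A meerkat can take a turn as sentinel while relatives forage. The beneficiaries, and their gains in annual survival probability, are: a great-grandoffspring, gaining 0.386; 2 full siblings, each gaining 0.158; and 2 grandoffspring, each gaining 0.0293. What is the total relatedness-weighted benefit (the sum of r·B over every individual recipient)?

r to a great-grandoffspring = 1/8 (three parent–offspring links: r = (1/2)^3 = 1/8).
r to a full sibling = 0.5 (full sibs share both parents — two paths of length 2: r = 2·(1/2)^2 = 1/2).
r to a grandoffspring = 1/4 (two parent–offspring links: r = (1/2)^2 = 1/4).
Summing one r·B term per recipient: 1·0.125·0.386 + 2·0.5·0.158 + 2·0.25·0.0293 = 0.2209.

0.2209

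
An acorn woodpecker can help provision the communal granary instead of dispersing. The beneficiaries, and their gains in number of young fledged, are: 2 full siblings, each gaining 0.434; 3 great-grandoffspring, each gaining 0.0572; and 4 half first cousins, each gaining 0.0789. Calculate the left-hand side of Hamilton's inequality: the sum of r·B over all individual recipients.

0.475175

r to a full sibling = 1/2 (full sibs share both parents — two paths of length 2: r = 2·(1/2)^2 = 1/2).
r to a great-grandoffspring = 0.125 (three parent–offspring links: r = (1/2)^3 = 1/8).
r to a half first cousin = 0.0625 (half first cousins share one grandparent — one path of length 4: r = (1/2)^4 = 1/16).
Summing one r·B term per recipient: 2·0.5·0.434 + 3·0.125·0.0572 + 4·0.0625·0.0789 = 0.475175.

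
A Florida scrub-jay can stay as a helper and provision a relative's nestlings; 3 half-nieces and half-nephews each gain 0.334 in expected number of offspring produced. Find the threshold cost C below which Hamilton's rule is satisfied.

r to a half-niece or half-nephew = 0.125 (half-aunt/uncle↔niece/nephew: one path of length 3: r = (1/2)^3 = 1/8).
Hamilton's rule: n·r·B > C, so the trait is favored while C < n·r·B = 3·0.125·0.334 = 0.12525.

0.12525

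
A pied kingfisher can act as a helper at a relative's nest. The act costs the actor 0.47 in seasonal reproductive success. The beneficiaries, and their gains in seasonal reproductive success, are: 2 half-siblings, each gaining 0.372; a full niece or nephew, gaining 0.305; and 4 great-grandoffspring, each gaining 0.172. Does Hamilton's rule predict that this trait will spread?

No

Hamilton's rule: the trait is favored when the sum of r·B over every recipient exceeds the actor's cost C.
r to a half-sibling = 0.25 (half-sibs share one parent — one path of length 2: r = (1/2)^2 = 1/4).
r to a full niece or nephew = 0.25 (full aunt/uncle↔niece/nephew: two paths of length 3 through the shared grandparent pair: r = 2·(1/2)^3 = 1/4).
r to a great-grandoffspring = 1/8 (three parent–offspring links: r = (1/2)^3 = 1/8).
Summing one r·B term per recipient: 2·0.25·0.372 + 1·0.25·0.305 + 4·0.125·0.172 = 0.34825.
0.34825 < 0.47: the indirect benefit is less than the cost.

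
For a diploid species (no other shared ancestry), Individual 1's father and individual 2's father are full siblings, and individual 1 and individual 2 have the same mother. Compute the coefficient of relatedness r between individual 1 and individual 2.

0.375

Independent pedigree routes through distinct common ancestors add.
Individual 1 and individual 2 are related in two ways: first cousins through their fathers (r = 1/8) and half-sibs through their shared mother (r = 1/4).
r = 1/8 + 1/4 = 0.375.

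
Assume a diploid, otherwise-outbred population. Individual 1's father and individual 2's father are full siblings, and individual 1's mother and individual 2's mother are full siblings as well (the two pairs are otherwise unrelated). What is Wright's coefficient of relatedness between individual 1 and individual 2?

0.25

Wright's path rule: contributions from independent ancestry routes add.
Individual 1 and individual 2 are related in two ways: first cousins through their fathers (r = 1/8) and first cousins through their mothers (r = 1/8) — i.e. double first cousins.
r = 1/8 + 1/8 = 0.25.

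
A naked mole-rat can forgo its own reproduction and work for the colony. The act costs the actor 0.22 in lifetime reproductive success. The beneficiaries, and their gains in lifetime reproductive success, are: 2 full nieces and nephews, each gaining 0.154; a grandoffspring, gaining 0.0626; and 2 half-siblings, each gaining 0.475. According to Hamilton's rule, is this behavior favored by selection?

Hamilton's rule: the trait is favored when the sum of r·B over every recipient exceeds the actor's cost C.
r to a full niece or nephew = 1/4 (full aunt/uncle↔niece/nephew: two paths of length 3 through the shared grandparent pair: r = 2·(1/2)^3 = 1/4).
r to a grandoffspring = 1/4 (two parent–offspring links: r = (1/2)^2 = 1/4).
r to a half-sibling = 0.25 (half-sibs share one parent — one path of length 2: r = (1/2)^2 = 1/4).
Summing one r·B term per recipient: 2·0.25·0.154 + 1·0.25·0.0626 + 2·0.25·0.475 = 0.33015.
0.33015 > 0.22: the indirect benefit exceeds the cost.

Yes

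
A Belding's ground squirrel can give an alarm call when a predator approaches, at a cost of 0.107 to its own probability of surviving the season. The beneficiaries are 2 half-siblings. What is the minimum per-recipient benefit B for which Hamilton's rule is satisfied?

0.214

r to a half-sibling = 1/4 (half-sibs share one parent — one path of length 2: r = (1/2)^2 = 1/4).
Hamilton's rule with n recipients of equal r: n·r·B > C, so B > C/(n·r) = 0.107/(2·0.25) = 0.214.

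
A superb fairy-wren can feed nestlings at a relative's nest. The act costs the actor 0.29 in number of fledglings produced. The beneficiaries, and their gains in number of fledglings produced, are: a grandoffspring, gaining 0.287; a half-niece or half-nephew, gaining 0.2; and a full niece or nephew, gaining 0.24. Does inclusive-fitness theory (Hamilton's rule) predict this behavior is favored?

No

Hamilton's rule: the trait is favored when the sum of r·B over every recipient exceeds the actor's cost C.
r to a grandoffspring = 1/4 (two parent–offspring links: r = (1/2)^2 = 1/4).
r to a half-niece or half-nephew = 1/8 (half-aunt/uncle↔niece/nephew: one path of length 3: r = (1/2)^3 = 1/8).
r to a full niece or nephew = 0.25 (full aunt/uncle↔niece/nephew: two paths of length 3 through the shared grandparent pair: r = 2·(1/2)^3 = 1/4).
Summing one r·B term per recipient: 1·0.25·0.287 + 1·0.125·0.2 + 1·0.25·0.24 = 0.15675.
0.15675 < 0.29: the indirect benefit is less than the cost.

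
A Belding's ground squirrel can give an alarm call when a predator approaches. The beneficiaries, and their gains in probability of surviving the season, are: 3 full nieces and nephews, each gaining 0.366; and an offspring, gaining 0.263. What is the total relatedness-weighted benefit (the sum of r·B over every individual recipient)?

r to a full niece or nephew = 0.25 (full aunt/uncle↔niece/nephew: two paths of length 3 through the shared grandparent pair: r = 2·(1/2)^3 = 1/4).
r to an offspring = 0.5 (one parent–offspring link: r = (1/2)^1 = 1/2).
Summing one r·B term per recipient: 3·0.25·0.366 + 1·0.5·0.263 = 0.406.

0.406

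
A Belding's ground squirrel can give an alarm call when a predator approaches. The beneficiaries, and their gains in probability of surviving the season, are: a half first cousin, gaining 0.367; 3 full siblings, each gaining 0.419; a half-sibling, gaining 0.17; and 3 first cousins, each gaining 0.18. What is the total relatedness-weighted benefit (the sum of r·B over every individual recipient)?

0.7614375

r to a half first cousin = 0.0625 (half first cousins share one grandparent — one path of length 4: r = (1/2)^4 = 1/16).
r to a full sibling = 0.5 (full sibs share both parents — two paths of length 2: r = 2·(1/2)^2 = 1/2).
r to a half-sibling = 1/4 (half-sibs share one parent — one path of length 2: r = (1/2)^2 = 1/4).
r to a first cousin = 0.125 (first cousins share one grandparent pair — two paths of length 4: r = 2·(1/2)^4 = 1/8).
Summing one r·B term per recipient: 1·0.0625·0.367 + 3·0.5·0.419 + 1·0.25·0.17 + 3·0.125·0.18 = 0.7614375.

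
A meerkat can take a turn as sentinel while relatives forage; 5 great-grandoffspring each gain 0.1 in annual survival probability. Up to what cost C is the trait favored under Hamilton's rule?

0.0625

r to a great-grandoffspring = 1/8 (three parent–offspring links: r = (1/2)^3 = 1/8).
Hamilton's rule: n·r·B > C, so the trait is favored while C < n·r·B = 5·0.125·0.1 = 0.0625.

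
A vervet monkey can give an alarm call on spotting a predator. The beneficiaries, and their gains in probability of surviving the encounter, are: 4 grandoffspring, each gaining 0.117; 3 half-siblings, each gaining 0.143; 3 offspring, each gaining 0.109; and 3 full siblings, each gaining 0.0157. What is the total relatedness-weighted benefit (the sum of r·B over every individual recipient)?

0.4113

r to a grandoffspring = 1/4 (two parent–offspring links: r = (1/2)^2 = 1/4).
r to a half-sibling = 0.25 (half-sibs share one parent — one path of length 2: r = (1/2)^2 = 1/4).
r to an offspring = 1/2 (one parent–offspring link: r = (1/2)^1 = 1/2).
r to a full sibling = 0.5 (full sibs share both parents — two paths of length 2: r = 2·(1/2)^2 = 1/2).
Summing one r·B term per recipient: 4·0.25·0.117 + 3·0.25·0.143 + 3·0.5·0.109 + 3·0.5·0.0157 = 0.4113.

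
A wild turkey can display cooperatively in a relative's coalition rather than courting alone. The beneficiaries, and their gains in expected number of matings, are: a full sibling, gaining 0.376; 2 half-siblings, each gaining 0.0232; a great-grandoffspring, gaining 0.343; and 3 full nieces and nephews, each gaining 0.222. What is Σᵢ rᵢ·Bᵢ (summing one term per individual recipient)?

0.408975

r to a full sibling = 1/2 (full sibs share both parents — two paths of length 2: r = 2·(1/2)^2 = 1/2).
r to a half-sibling = 0.25 (half-sibs share one parent — one path of length 2: r = (1/2)^2 = 1/4).
r to a great-grandoffspring = 0.125 (three parent–offspring links: r = (1/2)^3 = 1/8).
r to a full niece or nephew = 1/4 (full aunt/uncle↔niece/nephew: two paths of length 3 through the shared grandparent pair: r = 2·(1/2)^3 = 1/4).
Summing one r·B term per recipient: 1·0.5·0.376 + 2·0.25·0.0232 + 1·0.125·0.343 + 3·0.25·0.222 = 0.408975.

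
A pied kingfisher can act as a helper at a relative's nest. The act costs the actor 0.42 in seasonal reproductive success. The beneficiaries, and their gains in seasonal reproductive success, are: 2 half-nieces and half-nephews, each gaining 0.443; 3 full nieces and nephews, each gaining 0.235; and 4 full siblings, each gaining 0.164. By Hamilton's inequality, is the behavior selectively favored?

Yes

Hamilton's rule: the trait is favored when the sum of r·B over every recipient exceeds the actor's cost C.
r to a half-niece or half-nephew = 0.125 (half-aunt/uncle↔niece/nephew: one path of length 3: r = (1/2)^3 = 1/8).
r to a full niece or nephew = 0.25 (full aunt/uncle↔niece/nephew: two paths of length 3 through the shared grandparent pair: r = 2·(1/2)^3 = 1/4).
r to a full sibling = 0.5 (full sibs share both parents — two paths of length 2: r = 2·(1/2)^2 = 1/2).
Summing one r·B term per recipient: 2·0.125·0.443 + 3·0.25·0.235 + 4·0.5·0.164 = 0.615.
0.615 > 0.42: the indirect benefit exceeds the cost.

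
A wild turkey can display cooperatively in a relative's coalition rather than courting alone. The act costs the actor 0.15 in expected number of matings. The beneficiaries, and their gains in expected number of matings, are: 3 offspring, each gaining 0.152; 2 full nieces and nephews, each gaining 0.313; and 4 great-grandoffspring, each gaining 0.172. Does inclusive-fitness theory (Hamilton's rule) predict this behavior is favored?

Yes

Hamilton's rule: the trait is favored when the sum of r·B over every recipient exceeds the actor's cost C.
r to an offspring = 0.5 (one parent–offspring link: r = (1/2)^1 = 1/2).
r to a full niece or nephew = 0.25 (full aunt/uncle↔niece/nephew: two paths of length 3 through the shared grandparent pair: r = 2·(1/2)^3 = 1/4).
r to a great-grandoffspring = 1/8 (three parent–offspring links: r = (1/2)^3 = 1/8).
Summing one r·B term per recipient: 3·0.5·0.152 + 2·0.25·0.313 + 4·0.125·0.172 = 0.4705.
0.4705 > 0.15: the indirect benefit exceeds the cost.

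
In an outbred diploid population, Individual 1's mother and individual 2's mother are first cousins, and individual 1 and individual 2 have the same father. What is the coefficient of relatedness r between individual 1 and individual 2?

0.28125

Independent pedigree routes through distinct common ancestors add.
Individual 1 and individual 2 are related in two ways: second cousins through their mothers (r = 1/32) and half-sibs through their shared father (r = 1/4).
r = 1/32 + 1/4 = 9/32 = 0.28125.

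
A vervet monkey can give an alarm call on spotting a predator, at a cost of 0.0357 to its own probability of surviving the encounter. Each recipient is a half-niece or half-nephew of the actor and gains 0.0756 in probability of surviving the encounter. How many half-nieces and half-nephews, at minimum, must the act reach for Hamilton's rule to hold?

r to a half-niece or half-nephew = 0.125 (half-aunt/uncle↔niece/nephew: one path of length 3: r = (1/2)^3 = 1/8).
Hamilton's rule: n·r·B > C  ⇒  n > C/(r·B) = 0.0357/(0.125·0.0756) = 3.778.
The smallest integer exceeding 3.778 is 4.

4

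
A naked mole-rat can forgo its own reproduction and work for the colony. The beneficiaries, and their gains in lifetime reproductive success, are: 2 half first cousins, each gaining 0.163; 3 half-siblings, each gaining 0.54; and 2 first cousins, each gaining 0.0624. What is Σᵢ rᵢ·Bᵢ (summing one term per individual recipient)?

r to a half first cousin = 0.0625 (half first cousins share one grandparent — one path of length 4: r = (1/2)^4 = 1/16).
r to a half-sibling = 1/4 (half-sibs share one parent — one path of length 2: r = (1/2)^2 = 1/4).
r to a first cousin = 1/8 (first cousins share one grandparent pair — two paths of length 4: r = 2·(1/2)^4 = 1/8).
Summing one r·B term per recipient: 2·0.0625·0.163 + 3·0.25·0.54 + 2·0.125·0.0624 = 0.440975.

0.440975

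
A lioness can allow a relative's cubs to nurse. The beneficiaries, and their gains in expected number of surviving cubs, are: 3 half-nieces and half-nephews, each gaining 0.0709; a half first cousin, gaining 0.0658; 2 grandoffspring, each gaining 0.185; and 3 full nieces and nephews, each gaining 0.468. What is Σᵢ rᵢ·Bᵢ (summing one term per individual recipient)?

r to a half-niece or half-nephew = 0.125 (half-aunt/uncle↔niece/nephew: one path of length 3: r = (1/2)^3 = 1/8).
r to a half first cousin = 0.0625 (half first cousins share one grandparent — one path of length 4: r = (1/2)^4 = 1/16).
r to a grandoffspring = 0.25 (two parent–offspring links: r = (1/2)^2 = 1/4).
r to a full niece or nephew = 1/4 (full aunt/uncle↔niece/nephew: two paths of length 3 through the shared grandparent pair: r = 2·(1/2)^3 = 1/4).
Summing one r·B term per recipient: 3·0.125·0.0709 + 1·0.0625·0.0658 + 2·0.25·0.185 + 3·0.25·0.468 = 0.4742.

0.4742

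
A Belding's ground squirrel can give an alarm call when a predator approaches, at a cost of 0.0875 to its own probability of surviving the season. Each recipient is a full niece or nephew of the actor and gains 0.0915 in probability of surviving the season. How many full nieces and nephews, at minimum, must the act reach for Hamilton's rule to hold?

4

r to a full niece or nephew = 0.25 (full aunt/uncle↔niece/nephew: two paths of length 3 through the shared grandparent pair: r = 2·(1/2)^3 = 1/4).
Hamilton's rule: n·r·B > C  ⇒  n > C/(r·B) = 0.0875/(0.25·0.0915) = 3.825.
The smallest integer exceeding 3.825 is 4.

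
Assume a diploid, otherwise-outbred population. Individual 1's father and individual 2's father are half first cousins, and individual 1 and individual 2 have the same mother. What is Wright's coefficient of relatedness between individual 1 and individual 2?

Relatedness sums over independent paths through distinct common ancestors.
Individual 1 and individual 2 are related in two ways: half second cousins through their fathers (r = 1/64) and half-sibs through their shared mother (r = 1/4).
r = 1/64 + 1/4 = 0.265625.

0.265625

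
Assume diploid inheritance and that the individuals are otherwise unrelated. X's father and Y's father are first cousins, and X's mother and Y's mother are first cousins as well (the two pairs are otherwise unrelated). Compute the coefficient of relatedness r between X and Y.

Wright's path rule: contributions from independent ancestry routes add.
X and Y are related in two ways: second cousins through their fathers (r = 1/32) and second cousins through their mothers (r = 1/32).
r = 1/32 + 1/32 = 1/16 = 0.0625.

0.0625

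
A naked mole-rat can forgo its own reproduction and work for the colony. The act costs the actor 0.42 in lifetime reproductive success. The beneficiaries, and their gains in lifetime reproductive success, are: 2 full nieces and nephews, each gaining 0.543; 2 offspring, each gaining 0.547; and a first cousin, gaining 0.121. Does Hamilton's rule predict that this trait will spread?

Hamilton's rule: the trait is favored when the sum of r·B over every recipient exceeds the actor's cost C.
r to a full niece or nephew = 1/4 (full aunt/uncle↔niece/nephew: two paths of length 3 through the shared grandparent pair: r = 2·(1/2)^3 = 1/4).
r to an offspring = 0.5 (one parent–offspring link: r = (1/2)^1 = 1/2).
r to a first cousin = 0.125 (first cousins share one grandparent pair — two paths of length 4: r = 2·(1/2)^4 = 1/8).
Summing one r·B term per recipient: 2·0.25·0.543 + 2·0.5·0.547 + 1·0.125·0.121 = 0.833625.
0.833625 > 0.42: the indirect benefit exceeds the cost.

Yes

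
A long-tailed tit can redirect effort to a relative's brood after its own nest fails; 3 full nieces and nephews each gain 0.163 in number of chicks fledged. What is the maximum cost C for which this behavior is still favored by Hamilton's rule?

r to a full niece or nephew = 0.25 (full aunt/uncle↔niece/nephew: two paths of length 3 through the shared grandparent pair: r = 2·(1/2)^3 = 1/4).
Hamilton's rule: n·r·B > C, so the trait is favored while C < n·r·B = 3·0.25·0.163 = 0.12225.

0.12225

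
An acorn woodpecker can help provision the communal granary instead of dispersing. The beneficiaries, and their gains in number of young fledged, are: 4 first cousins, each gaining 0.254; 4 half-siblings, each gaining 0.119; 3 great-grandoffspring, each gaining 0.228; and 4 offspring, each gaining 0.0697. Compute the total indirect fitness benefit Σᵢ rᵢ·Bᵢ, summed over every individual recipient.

r to a first cousin = 1/8 (first cousins share one grandparent pair — two paths of length 4: r = 2·(1/2)^4 = 1/8).
r to a half-sibling = 0.25 (half-sibs share one parent — one path of length 2: r = (1/2)^2 = 1/4).
r to a great-grandoffspring = 0.125 (three parent–offspring links: r = (1/2)^3 = 1/8).
r to an offspring = 1/2 (one parent–offspring link: r = (1/2)^1 = 1/2).
Summing one r·B term per recipient: 4·0.125·0.254 + 4·0.25·0.119 + 3·0.125·0.228 + 4·0.5·0.0697 = 0.4709.

0.4709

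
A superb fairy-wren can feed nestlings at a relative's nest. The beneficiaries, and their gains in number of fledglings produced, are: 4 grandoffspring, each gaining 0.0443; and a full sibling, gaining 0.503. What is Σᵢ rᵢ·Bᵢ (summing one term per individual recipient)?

0.2958

r to a grandoffspring = 1/4 (two parent–offspring links: r = (1/2)^2 = 1/4).
r to a full sibling = 1/2 (full sibs share both parents — two paths of length 2: r = 2·(1/2)^2 = 1/2).
Summing one r·B term per recipient: 4·0.25·0.0443 + 1·0.5·0.503 = 0.2958.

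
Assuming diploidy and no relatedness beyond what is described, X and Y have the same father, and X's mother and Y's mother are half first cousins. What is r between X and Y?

With two independent routes of shared ancestry, r is the sum of the two contributions.
X and Y are related in two ways: half-sibs through their shared father (r = 1/4) and half second cousins through their mothers (r = 1/64).
r = 1/4 + 1/64 = 0.265625.

0.265625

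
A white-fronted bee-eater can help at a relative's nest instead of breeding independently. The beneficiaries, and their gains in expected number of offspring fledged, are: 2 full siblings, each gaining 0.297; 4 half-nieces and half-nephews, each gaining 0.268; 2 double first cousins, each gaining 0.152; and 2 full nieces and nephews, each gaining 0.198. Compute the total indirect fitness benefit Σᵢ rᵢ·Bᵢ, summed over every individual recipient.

r to a full sibling = 0.5 (full sibs share both parents — two paths of length 2: r = 2·(1/2)^2 = 1/2).
r to a half-niece or half-nephew = 1/8 (half-aunt/uncle↔niece/nephew: one path of length 3: r = (1/2)^3 = 1/8).
r to a double first cousin = 1/4 (double first cousins share both grandparent pairs — four paths of length 4: r = 4·(1/2)^4 = 1/4).
r to a full niece or nephew = 1/4 (full aunt/uncle↔niece/nephew: two paths of length 3 through the shared grandparent pair: r = 2·(1/2)^3 = 1/4).
Summing one r·B term per recipient: 2·0.5·0.297 + 4·0.125·0.268 + 2·0.25·0.152 + 2·0.25·0.198 = 0.606.

0.606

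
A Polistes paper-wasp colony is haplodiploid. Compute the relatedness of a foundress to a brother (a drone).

0.25

Her haploid brother carries none of their father's genes and a random half of their mother's genome; that half matches the maternal half of her own genome with probability 1/2: r = 1/2 · 1/2 = 1/4.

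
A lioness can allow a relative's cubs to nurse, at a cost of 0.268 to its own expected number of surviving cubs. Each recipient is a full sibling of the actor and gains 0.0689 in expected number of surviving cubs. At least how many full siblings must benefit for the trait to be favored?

r to a full sibling = 1/2 (full sibs share both parents — two paths of length 2: r = 2·(1/2)^2 = 1/2).
Hamilton's rule: n·r·B > C  ⇒  n > C/(r·B) = 0.268/(0.5·0.0689) = 7.779.
The smallest integer exceeding 7.779 is 8.

8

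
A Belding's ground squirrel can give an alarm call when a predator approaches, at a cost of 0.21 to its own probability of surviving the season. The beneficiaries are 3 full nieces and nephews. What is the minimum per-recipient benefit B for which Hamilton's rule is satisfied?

0.28

r to a full niece or nephew = 0.25 (full aunt/uncle↔niece/nephew: two paths of length 3 through the shared grandparent pair: r = 2·(1/2)^3 = 1/4).
Hamilton's rule with n recipients of equal r: n·r·B > C, so B > C/(n·r) = 0.21/(3·0.25) = 0.28.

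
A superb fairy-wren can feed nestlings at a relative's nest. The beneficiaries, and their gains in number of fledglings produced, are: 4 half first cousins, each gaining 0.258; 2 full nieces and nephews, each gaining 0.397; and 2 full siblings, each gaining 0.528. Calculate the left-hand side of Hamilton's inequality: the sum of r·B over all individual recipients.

r to a half first cousin = 1/16 (half first cousins share one grandparent — one path of length 4: r = (1/2)^4 = 1/16).
r to a full niece or nephew = 0.25 (full aunt/uncle↔niece/nephew: two paths of length 3 through the shared grandparent pair: r = 2·(1/2)^3 = 1/4).
r to a full sibling = 0.5 (full sibs share both parents — two paths of length 2: r = 2·(1/2)^2 = 1/2).
Summing one r·B term per recipient: 4·0.0625·0.258 + 2·0.25·0.397 + 2·0.5·0.528 = 0.791.

0.791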